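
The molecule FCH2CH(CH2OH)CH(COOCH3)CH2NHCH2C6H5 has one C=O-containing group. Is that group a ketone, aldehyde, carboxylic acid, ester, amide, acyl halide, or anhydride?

ester

The carbonyl is in the CH(COOCH3) segment: pendant –COOCH3: carbonyl C bonded to C and –OCH3 → ester.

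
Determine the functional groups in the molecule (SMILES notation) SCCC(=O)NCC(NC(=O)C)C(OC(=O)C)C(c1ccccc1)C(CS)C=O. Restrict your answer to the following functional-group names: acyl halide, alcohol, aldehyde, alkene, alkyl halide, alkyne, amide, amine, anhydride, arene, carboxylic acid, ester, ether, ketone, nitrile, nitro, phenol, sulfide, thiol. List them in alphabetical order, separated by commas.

aldehyde, amide, arene, ester, thiol

Working along the chain:
  HSCH2: –SH on an sp³ carbon → thiol.
  CH2CONHCH2: –C(=O)–N– linkage → amide (the N is not an amine).
  CH(NHCOCH3): pendant –NHC(=O)CH3: N bonded to a carbonyl → amide (not amine).
  CH(OCOCH3): pendant –OC(=O)CH3: an acyloxy group → ester.
  CH(C6H5): pendant –C6H5: benzene ring → arene.
  CH(CH2SH): pendant –CH2SH → thiol.
  CHO: terminal –CHO: carbonyl C bonded to H and C → aldehyde.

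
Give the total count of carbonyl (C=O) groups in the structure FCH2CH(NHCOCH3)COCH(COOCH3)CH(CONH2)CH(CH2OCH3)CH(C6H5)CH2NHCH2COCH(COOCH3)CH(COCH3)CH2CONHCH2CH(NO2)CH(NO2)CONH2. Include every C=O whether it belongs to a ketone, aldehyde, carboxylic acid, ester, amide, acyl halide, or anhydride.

9

CH(NHCOCH3): amide, 1 C=O (running total 1).
CO: ketone, 1 C=O (running total 2).
CH(COOCH3): ester, 1 C=O (running total 3).
CH(CONH2): amide, 1 C=O (running total 4).
CO: ketone, 1 C=O (running total 5).
CH(COOCH3): ester, 1 C=O (running total 6).
CH(COCH3): ketone, 1 C=O (running total 7).
CH2CONHCH2: amide, 1 C=O (running total 8).
CONH2: amide, 1 C=O (running total 9).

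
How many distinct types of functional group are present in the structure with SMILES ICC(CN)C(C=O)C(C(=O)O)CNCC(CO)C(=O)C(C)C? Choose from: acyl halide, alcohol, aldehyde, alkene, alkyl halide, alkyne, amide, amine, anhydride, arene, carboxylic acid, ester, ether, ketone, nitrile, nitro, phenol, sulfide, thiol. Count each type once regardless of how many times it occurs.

6

Reading the structure from left to right:
  ICH2: halogen on an sp³ carbon → alkyl halide.
  CH(CH2NH2): pendant –CH2NH2: N on sp³ C, no adjacent C=O → amine.
  CH(CHO): pendant –CHO: carbonyl C bonded to C and H → aldehyde.
  CH(COOH): pendant –COOH: carbonyl C bonded to C and –OH → carboxylic acid.
  CH2NHCH2: C–N–C with sp³ carbons and no adjacent C=O → amine (secondary).
  CH(CH2OH): pendant –CH2OH on an sp³ backbone C → alcohol.
  CO: –C(=O)– with carbon on both sides → ketone.
Distinct types present: alcohol, aldehyde, alkyl halide, amine, carboxylic acid, ketone.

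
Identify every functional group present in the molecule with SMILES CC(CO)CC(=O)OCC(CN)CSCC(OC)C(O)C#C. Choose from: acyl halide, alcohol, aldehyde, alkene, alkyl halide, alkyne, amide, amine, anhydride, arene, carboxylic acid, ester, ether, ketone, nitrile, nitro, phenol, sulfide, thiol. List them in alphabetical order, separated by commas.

pendant –CH2OH on an sp³ backbone C → alcohol.
–C(=O)–O–C with C on the carbonyl side → ester.
pendant –CH2NH2: N on sp³ C, no adjacent C=O → amine.
C–S–C linkage → sulfide (thioether).
pendant –OCH3: C–O–C with sp³ C, no adjacent C=O → ether.
–OH on an sp³ carbon → alcohol (secondary).
C≡C triple bond → alkyne.

alcohol, alkyne, amine, ester, ether, sulfide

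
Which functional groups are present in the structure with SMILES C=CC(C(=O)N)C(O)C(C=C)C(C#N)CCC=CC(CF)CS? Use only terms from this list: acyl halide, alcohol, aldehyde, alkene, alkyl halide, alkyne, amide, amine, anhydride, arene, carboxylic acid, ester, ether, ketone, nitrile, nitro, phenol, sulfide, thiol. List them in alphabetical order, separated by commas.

alcohol, alkene, alkyl halide, amide, nitrile, thiol

Taking each segment in turn:
  CH2=CH: C=C double bond → alkene.
  CH(CONH2): pendant –CONH2: carbonyl C bonded to C and N → amide.
  CH(OH): –OH on an sp³ carbon → alcohol (secondary).
  CH(CH=CH2): pendant –CH=CH2: C=C double bond → alkene.
  CH(CN): pendant –C≡N: nitrile.
  CH=CH: C=C double bond → alkene.
  CH(CH2F): pendant –CH2X: halogen on sp³ carbon → alkyl halide.
  CH2SH: –SH on an sp³ carbon → thiol.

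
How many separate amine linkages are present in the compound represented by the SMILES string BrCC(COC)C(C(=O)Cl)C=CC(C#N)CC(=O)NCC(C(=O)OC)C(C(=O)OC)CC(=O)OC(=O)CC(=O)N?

0

halogen on an sp³ carbon → alkyl halide.
pendant –CH2OCH3: C–O–C linkage → ether.
pendant –C(=O)X: carbonyl C bonded to C and halogen → acyl halide.
C=C double bond → alkene.
pendant –C≡N: nitrile.
–C(=O)–N– linkage → amide (the N is not an amine).
pendant –COOCH3: carbonyl C bonded to C and –OCH3 → ester.
pendant –COOCH3: carbonyl C bonded to C and –OCH3 → ester.
two acyl groups sharing one oxygen, –C(=O)–O–C(=O)– → anhydride.
–C(=O)NH2: carbonyl C bonded to C and to N → amide (the N is not a separate amine).
No segment is a amine: CH(CN) is nitrile, not amine; CH2CONHCH2 is amide, not amine; CONH2 is amide, not amine. → 0.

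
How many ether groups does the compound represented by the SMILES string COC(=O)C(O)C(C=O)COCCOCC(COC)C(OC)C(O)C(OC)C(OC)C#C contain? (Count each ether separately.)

Working along the chain:
  CH3OOC: CH3O–C(=O)–: carbonyl C bonded to C and to –OCH3 → ester (not ketone + ether).
  CH(OH): –OH on an sp³ carbon → alcohol (secondary).
  CH(CHO): pendant –CHO: carbonyl C bonded to C and H → aldehyde.
  CH2OCH2: C–O–C with sp³ carbons on both sides and no adjacent C=O → ether.
  CH2OCH2: C–O–C with sp³ carbons on both sides and no adjacent C=O → ether.
  CH(CH2OCH3): pendant –CH2OCH3: C–O–C linkage → ether.
  CH(OCH3): pendant –OCH3: C–O–C with sp³ C, no adjacent C=O → ether.
  CH(OH): –OH on an sp³ carbon → alcohol (secondary).
  CH(OCH3): pendant –OCH3: C–O–C with sp³ C, no adjacent C=O → ether.
  CH(OCH3): pendant –OCH3: C–O–C with sp³ C, no adjacent C=O → ether.
  C≡CH: C≡C triple bond → alkyne.
Ether appears at: CH2OCH2, CH2OCH2, CH(CH2OCH3), CH(OCH3), CH(OCH3), CH(OCH3) → 6.

6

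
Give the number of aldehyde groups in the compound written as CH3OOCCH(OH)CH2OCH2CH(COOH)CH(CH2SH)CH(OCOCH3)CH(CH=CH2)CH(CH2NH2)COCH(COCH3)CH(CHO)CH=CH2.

Working along the chain:
  CH3OOC: CH3O–C(=O)–: carbonyl C bonded to C and to –OCH3 → ester (not ketone + ether).
  CH(OH): –OH on an sp³ carbon → alcohol (secondary).
  CH2OCH2: C–O–C with sp³ carbons on both sides and no adjacent C=O → ether.
  CH(COOH): pendant –COOH: carbonyl C bonded to C and –OH → carboxylic acid.
  CH(CH2SH): pendant –CH2SH → thiol.
  CH(OCOCH3): pendant –OC(=O)CH3: an acyloxy group → ester.
  CH(CH=CH2): pendant –CH=CH2: C=C double bond → alkene.
  CH(CH2NH2): pendant –CH2NH2: N on sp³ C, no adjacent C=O → amine.
  CO: –C(=O)– with carbon on both sides → ketone.
  CH(COCH3): pendant –COCH3: carbonyl C bonded to two carbons → ketone.
  CH(CHO): pendant –CHO: carbonyl C bonded to C and H → aldehyde.
  CH=CH2: C=C double bond → alkene.
Aldehyde appears at: CH(CHO) → 1.

1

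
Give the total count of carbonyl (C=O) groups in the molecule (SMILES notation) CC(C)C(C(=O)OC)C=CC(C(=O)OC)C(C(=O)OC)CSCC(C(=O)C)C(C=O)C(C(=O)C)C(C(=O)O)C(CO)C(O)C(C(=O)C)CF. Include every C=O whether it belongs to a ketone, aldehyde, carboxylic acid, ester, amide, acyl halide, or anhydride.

8

CH(COOCH3): ester, 1 C=O (running total 1).
CH(COOCH3): ester, 1 C=O (running total 2).
CH(COOCH3): ester, 1 C=O (running total 3).
CH(COCH3): ketone, 1 C=O (running total 4).
CH(CHO): aldehyde, 1 C=O (running total 5).
CH(COCH3): ketone, 1 C=O (running total 6).
CH(COOH): carboxylic acid, 1 C=O (running total 7).
CH(COCH3): ketone, 1 C=O (running total 8).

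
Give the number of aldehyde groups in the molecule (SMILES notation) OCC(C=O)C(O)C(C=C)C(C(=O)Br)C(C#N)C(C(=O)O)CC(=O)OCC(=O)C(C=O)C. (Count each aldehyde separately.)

Taking each segment in turn:
  HOCH2: HO– on an sp³ carbon → alcohol.
  CH(CHO): pendant –CHO: carbonyl C bonded to C and H → aldehyde.
  CH(OH): –OH on an sp³ carbon → alcohol (secondary).
  CH(CH=CH2): pendant –CH=CH2: C=C double bond → alkene.
  CH(COBr): pendant –C(=O)X: carbonyl C bonded to C and halogen → acyl halide.
  CH(CN): pendant –C≡N: nitrile.
  CH(COOH): pendant –COOH: carbonyl C bonded to C and –OH → carboxylic acid.
  CH2COOCH2: –C(=O)–O–C with C on the carbonyl side → ester.
  CO: –C(=O)– with carbon on both sides → ketone.
  CH(CHO): pendant –CHO: carbonyl C bonded to C and H → aldehyde.
Aldehyde appears at: CH(CHO), CH(CHO) → 2.

2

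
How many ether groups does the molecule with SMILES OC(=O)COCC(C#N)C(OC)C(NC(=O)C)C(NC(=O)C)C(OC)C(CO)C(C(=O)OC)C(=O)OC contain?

3

–COOH: carbonyl C bonded to –OH and C → carboxylic acid (the –OH is not a separate alcohol).
C–O–C with sp³ carbons on both sides and no adjacent C=O → ether.
pendant –C≡N: nitrile.
pendant –OCH3: C–O–C with sp³ C, no adjacent C=O → ether.
pendant –NHC(=O)CH3: N bonded to a carbonyl → amide (not amine).
pendant –NHC(=O)CH3: N bonded to a carbonyl → amide (not amine).
pendant –OCH3: C–O–C with sp³ C, no adjacent C=O → ether.
pendant –CH2OH on an sp³ backbone C → alcohol.
pendant –COOCH3: carbonyl C bonded to C and –OCH3 → ester.
–C(=O)OCH3: carbonyl C bonded to C and to –OCH3 → ester (not ketone + ether).
Ether appears at: CH2OCH2, CH(OCH3), CH(OCH3) → 3.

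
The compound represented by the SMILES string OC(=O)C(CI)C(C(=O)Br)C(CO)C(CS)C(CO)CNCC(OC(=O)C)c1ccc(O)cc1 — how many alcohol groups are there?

Taking each segment in turn:
  HOOC: –COOH: carbonyl C bonded to –OH and C → carboxylic acid (the –OH is not a separate alcohol).
  CH(CH2I): pendant –CH2X: halogen on sp³ carbon → alkyl halide.
  CH(COBr): pendant –C(=O)X: carbonyl C bonded to C and halogen → acyl halide.
  CH(CH2OH): pendant –CH2OH on an sp³ backbone C → alcohol.
  CH(CH2SH): pendant –CH2SH → thiol.
  CH(CH2OH): pendant –CH2OH on an sp³ backbone C → alcohol.
  CH2NHCH2: C–N–C with sp³ carbons and no adjacent C=O → amine (secondary).
  CH(OCOCH3): pendant –OC(=O)CH3: an acyloxy group → ester.
  C6H4OH: –OH attached directly to an aromatic ring → phenol (not alcohol); the ring itself is an arene.
Alcohol appears at: CH(CH2OH), CH(CH2OH) → 2.

2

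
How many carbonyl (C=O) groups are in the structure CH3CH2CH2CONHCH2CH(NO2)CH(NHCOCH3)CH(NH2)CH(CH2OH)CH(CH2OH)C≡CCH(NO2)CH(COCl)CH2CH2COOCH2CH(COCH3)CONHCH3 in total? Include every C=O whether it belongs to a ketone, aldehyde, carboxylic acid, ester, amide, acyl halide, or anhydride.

6

CH2CONHCH2: amide, 1 C=O (running total 1).
CH(NHCOCH3): amide, 1 C=O (running total 2).
CH(COCl): acyl halide, 1 C=O (running total 3).
CH2COOCH2: ester, 1 C=O (running total 4).
CH(COCH3): ketone, 1 C=O (running total 5).
CONHCH3: amide, 1 C=O (running total 6).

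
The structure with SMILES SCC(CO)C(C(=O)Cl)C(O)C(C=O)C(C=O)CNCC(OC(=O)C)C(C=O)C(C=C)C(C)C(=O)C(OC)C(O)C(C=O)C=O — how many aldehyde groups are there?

5

–SH on an sp³ carbon → thiol.
pendant –CH2OH on an sp³ backbone C → alcohol.
pendant –C(=O)X: carbonyl C bonded to C and halogen → acyl halide.
–OH on an sp³ carbon → alcohol (secondary).
pendant –CHO: carbonyl C bonded to C and H → aldehyde.
pendant –CHO: carbonyl C bonded to C and H → aldehyde.
C–N–C with sp³ carbons and no adjacent C=O → amine (secondary).
pendant –OC(=O)CH3: an acyloxy group → ester.
pendant –CHO: carbonyl C bonded to C and H → aldehyde.
pendant –CH=CH2: C=C double bond → alkene.
–C(=O)– with carbon on both sides → ketone.
pendant –OCH3: C–O–C with sp³ C, no adjacent C=O → ether.
–OH on an sp³ carbon → alcohol (secondary).
pendant –CHO: carbonyl C bonded to C and H → aldehyde.
terminal –CHO: carbonyl C bonded to H and C → aldehyde.
Aldehyde appears at: CH(CHO), CH(CHO), CH(CHO), CH(CHO), CHO → 5.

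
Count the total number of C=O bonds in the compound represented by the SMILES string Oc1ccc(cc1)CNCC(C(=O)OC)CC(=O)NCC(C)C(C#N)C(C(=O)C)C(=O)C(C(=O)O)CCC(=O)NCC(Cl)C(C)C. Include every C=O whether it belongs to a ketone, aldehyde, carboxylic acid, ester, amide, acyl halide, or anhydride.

CH(COOCH3): ester, 1 C=O (running total 1).
CH2CONHCH2: amide, 1 C=O (running total 2).
CH(COCH3): ketone, 1 C=O (running total 3).
CO: ketone, 1 C=O (running total 4).
CH(COOH): carboxylic acid, 1 C=O (running total 5).
CH2CONHCH2: amide, 1 C=O (running total 6).

6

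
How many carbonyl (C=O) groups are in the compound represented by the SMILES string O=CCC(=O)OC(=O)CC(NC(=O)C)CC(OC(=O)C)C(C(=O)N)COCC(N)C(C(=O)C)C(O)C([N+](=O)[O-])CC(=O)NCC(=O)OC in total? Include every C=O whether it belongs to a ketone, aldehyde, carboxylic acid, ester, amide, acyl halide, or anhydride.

9

OHC: aldehyde, 1 C=O (running total 1).
CH2CO-O-COCH2: anhydride, 2 C=O (running total 3).
CH(NHCOCH3): amide, 1 C=O (running total 4).
CH(OCOCH3): ester, 1 C=O (running total 5).
CH(CONH2): amide, 1 C=O (running total 6).
CH(COCH3): ketone, 1 C=O (running total 7).
CH2CONHCH2: amide, 1 C=O (running total 8).
COOCH3: ester, 1 C=O (running total 9).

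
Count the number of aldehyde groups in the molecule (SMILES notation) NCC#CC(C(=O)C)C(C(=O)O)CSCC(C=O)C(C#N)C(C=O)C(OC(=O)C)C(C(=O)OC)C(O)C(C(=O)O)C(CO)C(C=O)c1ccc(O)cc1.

3

Working along the chain:
  H2NCH2: –NH2 on an sp³ carbon with no adjacent C=O → amine.
  C≡C: C≡C triple bond → alkyne.
  CH(COCH3): pendant –COCH3: carbonyl C bonded to two carbons → ketone.
  CH(COOH): pendant –COOH: carbonyl C bonded to C and –OH → carboxylic acid.
  CH2SCH2: C–S–C linkage → sulfide (thioether).
  CH(CHO): pendant –CHO: carbonyl C bonded to C and H → aldehyde.
  CH(CN): pendant –C≡N: nitrile.
  CH(CHO): pendant –CHO: carbonyl C bonded to C and H → aldehyde.
  CH(OCOCH3): pendant –OC(=O)CH3: an acyloxy group → ester.
  CH(COOCH3): pendant –COOCH3: carbonyl C bonded to C and –OCH3 → ester.
  CH(OH): –OH on an sp³ carbon → alcohol (secondary).
  CH(COOH): pendant –COOH: carbonyl C bonded to C and –OH → carboxylic acid.
  CH(CH2OH): pendant –CH2OH on an sp³ backbone C → alcohol.
  CH(CHO): pendant –CHO: carbonyl C bonded to C and H → aldehyde.
  C6H4OH: –OH attached directly to an aromatic ring → phenol (not alcohol); the ring itself is an arene.
Aldehyde appears at: CH(CHO), CH(CHO), CH(CHO) → 3.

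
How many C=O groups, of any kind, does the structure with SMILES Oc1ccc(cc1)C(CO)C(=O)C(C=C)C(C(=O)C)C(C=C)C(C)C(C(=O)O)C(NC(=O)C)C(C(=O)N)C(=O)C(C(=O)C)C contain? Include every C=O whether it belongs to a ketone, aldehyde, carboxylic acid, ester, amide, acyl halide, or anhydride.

CO: ketone, 1 C=O (running total 1).
CH(COCH3): ketone, 1 C=O (running total 2).
CH(COOH): carboxylic acid, 1 C=O (running total 3).
CH(NHCOCH3): amide, 1 C=O (running total 4).
CH(CONH2): amide, 1 C=O (running total 5).
CO: ketone, 1 C=O (running total 6).
CH(COCH3): ketone, 1 C=O (running total 7).

7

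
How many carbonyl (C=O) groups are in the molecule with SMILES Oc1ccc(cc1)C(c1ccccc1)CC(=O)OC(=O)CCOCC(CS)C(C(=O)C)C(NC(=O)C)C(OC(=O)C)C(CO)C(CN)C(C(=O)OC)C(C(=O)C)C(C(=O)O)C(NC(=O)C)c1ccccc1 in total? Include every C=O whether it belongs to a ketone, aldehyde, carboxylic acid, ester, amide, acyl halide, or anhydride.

CH2CO-O-COCH2: anhydride, 2 C=O (running total 2).
CH(COCH3): ketone, 1 C=O (running total 3).
CH(NHCOCH3): amide, 1 C=O (running total 4).
CH(OCOCH3): ester, 1 C=O (running total 5).
CH(COOCH3): ester, 1 C=O (running total 6).
CH(COCH3): ketone, 1 C=O (running total 7).
CH(COOH): carboxylic acid, 1 C=O (running total 8).
CH(NHCOCH3): amide, 1 C=O (running total 9).

9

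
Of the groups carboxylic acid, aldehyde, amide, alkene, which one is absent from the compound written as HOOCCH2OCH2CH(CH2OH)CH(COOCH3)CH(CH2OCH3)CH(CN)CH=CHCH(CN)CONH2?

aldehyde

amide: present (CONH2 — –C(=O)NH2: carbonyl C bonded to C and to N → amide (the N is not a separate amine)).
alkene: present (CH=CH — C=C double bond → alkene).
carboxylic acid: present (HOOC — –COOH: carbonyl C bonded to –OH and C → carboxylic acid (the –OH is not a separate alcohol)).
aldehyde: absent. In HOOC, the carbonyl carbon bears –OH, not –H, so it is a carboxylic acid.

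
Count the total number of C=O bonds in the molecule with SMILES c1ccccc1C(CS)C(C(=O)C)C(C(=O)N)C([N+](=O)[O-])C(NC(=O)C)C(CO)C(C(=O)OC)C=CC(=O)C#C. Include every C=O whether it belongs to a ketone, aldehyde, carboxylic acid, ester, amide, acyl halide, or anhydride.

CH(COCH3): ketone, 1 C=O (running total 1).
CH(CONH2): amide, 1 C=O (running total 2).
CH(NHCOCH3): amide, 1 C=O (running total 3).
CH(COOCH3): ester, 1 C=O (running total 4).
CO: ketone, 1 C=O (running total 5).

5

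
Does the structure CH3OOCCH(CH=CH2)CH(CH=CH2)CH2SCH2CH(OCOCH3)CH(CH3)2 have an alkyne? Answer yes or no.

CH3O–C(=O)–: carbonyl C bonded to C and to –OCH3 → ester (not ketone + ether).
pendant –CH=CH2: C=C double bond → alkene.
pendant –CH=CH2: C=C double bond → alkene.
C–S–C linkage → sulfide (thioether).
pendant –OC(=O)CH3: an acyloxy group → ester.
The groups actually present are: alkene, ester, sulfide.

no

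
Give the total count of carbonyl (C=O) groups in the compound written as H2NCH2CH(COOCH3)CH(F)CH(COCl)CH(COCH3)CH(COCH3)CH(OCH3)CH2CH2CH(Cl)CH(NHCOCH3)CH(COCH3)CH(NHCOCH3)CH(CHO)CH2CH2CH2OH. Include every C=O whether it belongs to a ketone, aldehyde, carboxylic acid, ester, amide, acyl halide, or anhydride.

8

CH(COOCH3): ester, 1 C=O (running total 1).
CH(COCl): acyl halide, 1 C=O (running total 2).
CH(COCH3): ketone, 1 C=O (running total 3).
CH(COCH3): ketone, 1 C=O (running total 4).
CH(NHCOCH3): amide, 1 C=O (running total 5).
CH(COCH3): ketone, 1 C=O (running total 6).
CH(NHCOCH3): amide, 1 C=O (running total 7).
CH(CHO): aldehyde, 1 C=O (running total 8).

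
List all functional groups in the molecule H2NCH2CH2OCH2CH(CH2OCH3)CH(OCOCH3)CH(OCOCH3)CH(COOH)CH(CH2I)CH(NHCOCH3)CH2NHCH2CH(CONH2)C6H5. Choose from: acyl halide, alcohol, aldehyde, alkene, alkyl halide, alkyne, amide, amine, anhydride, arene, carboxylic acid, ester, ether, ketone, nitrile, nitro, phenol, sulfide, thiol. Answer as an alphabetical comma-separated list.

–NH2 on an sp³ carbon with no adjacent C=O → amine.
C–O–C with sp³ carbons on both sides and no adjacent C=O → ether.
pendant –CH2OCH3: C–O–C linkage → ether.
pendant –OC(=O)CH3: an acyloxy group → ester.
pendant –OC(=O)CH3: an acyloxy group → ester.
pendant –COOH: carbonyl C bonded to C and –OH → carboxylic acid.
pendant –CH2X: halogen on sp³ carbon → alkyl halide.
pendant –NHC(=O)CH3: N bonded to a carbonyl → amide (not amine).
C–N–C with sp³ carbons and no adjacent C=O → amine (secondary).
pendant –CONH2: carbonyl C bonded to C and N → amide.
–C6H5 phenyl ring → arene.

alkyl halide, amide, amine, arene, carboxylic acid, ester, ether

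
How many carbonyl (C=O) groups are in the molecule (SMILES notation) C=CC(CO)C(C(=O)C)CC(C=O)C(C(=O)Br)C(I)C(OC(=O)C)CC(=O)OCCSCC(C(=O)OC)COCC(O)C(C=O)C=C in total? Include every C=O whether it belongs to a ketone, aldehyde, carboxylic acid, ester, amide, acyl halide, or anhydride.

CH(COCH3): ketone, 1 C=O (running total 1).
CH(CHO): aldehyde, 1 C=O (running total 2).
CH(COBr): acyl halide, 1 C=O (running total 3).
CH(OCOCH3): ester, 1 C=O (running total 4).
CH2COOCH2: ester, 1 C=O (running total 5).
CH(COOCH3): ester, 1 C=O (running total 6).
CH(CHO): aldehyde, 1 C=O (running total 7).

7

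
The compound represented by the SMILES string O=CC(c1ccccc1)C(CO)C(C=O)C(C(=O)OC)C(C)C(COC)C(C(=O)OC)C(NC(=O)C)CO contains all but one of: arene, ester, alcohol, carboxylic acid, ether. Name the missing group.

carboxylic acid

ester: present (CH(COOCH3) — pendant –COOCH3: carbonyl C bonded to C and –OCH3 → ester).
arene: present (CH(C6H5) — pendant –C6H5: benzene ring → arene).
ether: present (CH(CH2OCH3) — pendant –CH2OCH3: C–O–C linkage → ether).
alcohol: present (CH(CH2OH) — pendant –CH2OH on an sp³ backbone C → alcohol).
carboxylic acid: absent. In CH(COOCH3), the acyl oxygen is bonded to carbon (–O–C), not to H, so this is an ester. In CH(NHCOCH3), the carbonyl is bonded to nitrogen, not to –OH; that is an amide.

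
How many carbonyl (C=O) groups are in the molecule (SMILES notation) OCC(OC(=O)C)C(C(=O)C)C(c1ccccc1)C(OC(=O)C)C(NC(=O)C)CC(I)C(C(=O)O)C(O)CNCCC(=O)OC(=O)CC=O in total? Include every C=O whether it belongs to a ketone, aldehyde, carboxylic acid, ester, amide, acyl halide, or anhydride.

CH(OCOCH3): ester, 1 C=O (running total 1).
CH(COCH3): ketone, 1 C=O (running total 2).
CH(OCOCH3): ester, 1 C=O (running total 3).
CH(NHCOCH3): amide, 1 C=O (running total 4).
CH(COOH): carboxylic acid, 1 C=O (running total 5).
CH2CO-O-COCH2: anhydride, 2 C=O (running total 7).
CHO: aldehyde, 1 C=O (running total 8).

8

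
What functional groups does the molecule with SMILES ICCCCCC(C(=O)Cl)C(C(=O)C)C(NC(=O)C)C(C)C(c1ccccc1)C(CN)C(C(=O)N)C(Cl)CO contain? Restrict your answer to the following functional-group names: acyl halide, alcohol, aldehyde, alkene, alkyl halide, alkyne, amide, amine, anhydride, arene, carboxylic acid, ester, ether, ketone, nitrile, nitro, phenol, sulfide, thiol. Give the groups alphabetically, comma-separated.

Taking each segment in turn:
  ICH2: halogen on an sp³ carbon → alkyl halide.
  CH(COCl): pendant –C(=O)X: carbonyl C bonded to C and halogen → acyl halide.
  CH(COCH3): pendant –COCH3: carbonyl C bonded to two carbons → ketone.
  CH(NHCOCH3): pendant –NHC(=O)CH3: N bonded to a carbonyl → amide (not amine).
  CH(C6H5): pendant –C6H5: benzene ring → arene.
  CH(CH2NH2): pendant –CH2NH2: N on sp³ C, no adjacent C=O → amine.
  CH(CONH2): pendant –CONH2: carbonyl C bonded to C and N → amide.
  CH(Cl): halogen on an sp³ carbon → alkyl halide.
  CH2OH: –OH on an sp³ carbon → alcohol.

acyl halide, alcohol, alkyl halide, amide, amine, arene, ketone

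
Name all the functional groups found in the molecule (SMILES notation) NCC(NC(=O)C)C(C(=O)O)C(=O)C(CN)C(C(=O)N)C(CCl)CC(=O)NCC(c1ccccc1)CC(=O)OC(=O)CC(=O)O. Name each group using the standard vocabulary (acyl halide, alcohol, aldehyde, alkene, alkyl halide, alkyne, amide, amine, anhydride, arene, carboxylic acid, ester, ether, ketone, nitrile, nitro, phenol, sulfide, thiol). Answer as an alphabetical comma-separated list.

alkyl halide, amide, amine, anhydride, arene, carboxylic acid, ketone

Working along the chain:
  H2NCH2: –NH2 on an sp³ carbon with no adjacent C=O → amine.
  CH(NHCOCH3): pendant –NHC(=O)CH3: N bonded to a carbonyl → amide (not amine).
  CH(COOH): pendant –COOH: carbonyl C bonded to C and –OH → carboxylic acid.
  CO: –C(=O)– with carbon on both sides → ketone.
  CH(CH2NH2): pendant –CH2NH2: N on sp³ C, no adjacent C=O → amine.
  CH(CONH2): pendant –CONH2: carbonyl C bonded to C and N → amide.
  CH(CH2Cl): pendant –CH2X: halogen on sp³ carbon → alkyl halide.
  CH2CONHCH2: –C(=O)–N– linkage → amide (the N is not an amine).
  CH(C6H5): pendant –C6H5: benzene ring → arene.
  CH2CO-O-COCH2: two acyl groups sharing one oxygen, –C(=O)–O–C(=O)– → anhydride.
  COOH: –COOH: carbonyl C bonded to –OH and C → carboxylic acid (the –OH is not a separate alcohol).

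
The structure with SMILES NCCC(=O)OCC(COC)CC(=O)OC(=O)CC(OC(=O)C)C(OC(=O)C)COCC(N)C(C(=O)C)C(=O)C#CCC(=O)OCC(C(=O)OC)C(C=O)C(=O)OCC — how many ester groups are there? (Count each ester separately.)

Working along the chain:
  H2NCH2: –NH2 on an sp³ carbon with no adjacent C=O → amine.
  CH2COOCH2: –C(=O)–O–C with C on the carbonyl side → ester.
  CH(CH2OCH3): pendant –CH2OCH3: C–O–C linkage → ether.
  CH2CO-O-COCH2: two acyl groups sharing one oxygen, –C(=O)–O–C(=O)– → anhydride.
  CH(OCOCH3): pendant –OC(=O)CH3: an acyloxy group → ester.
  CH(OCOCH3): pendant –OC(=O)CH3: an acyloxy group → ester.
  CH2OCH2: C–O–C with sp³ carbons on both sides and no adjacent C=O → ether.
  CH(NH2): –NH2 on an sp³ carbon with no adjacent C=O → amine.
  CH(COCH3): pendant –COCH3: carbonyl C bonded to two carbons → ketone.
  CO: –C(=O)– with carbon on both sides → ketone.
  C≡C: C≡C triple bond → alkyne.
  CH2COOCH2: –C(=O)–O–C with C on the carbonyl side → ester.
  CH(COOCH3): pendant –COOCH3: carbonyl C bonded to C and –OCH3 → ester.
  CH(CHO): pendant –CHO: carbonyl C bonded to C and H → aldehyde.
  COOCH2CH3: –C(=O)OCH2CH3: carbonyl C bonded to C and to –OEt → ester.
Ester appears at: CH2COOCH2, CH(OCOCH3), CH(OCOCH3), CH2COOCH2, CH(COOCH3), COOCH2CH3 → 6.

6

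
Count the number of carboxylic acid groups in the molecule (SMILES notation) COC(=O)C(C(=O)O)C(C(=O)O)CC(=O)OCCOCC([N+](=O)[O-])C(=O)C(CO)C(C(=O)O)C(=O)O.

Working along the chain:
  CH3OOC: CH3O–C(=O)–: carbonyl C bonded to C and to –OCH3 → ester (not ketone + ether).
  CH(COOH): pendant –COOH: carbonyl C bonded to C and –OH → carboxylic acid.
  CH(COOH): pendant –COOH: carbonyl C bonded to C and –OH → carboxylic acid.
  CH2COOCH2: –C(=O)–O–C with C on the carbonyl side → ester.
  CH2OCH2: C–O–C with sp³ carbons on both sides and no adjacent C=O → ether.
  CH(NO2): –NO2 on an sp³ carbon → nitro (the N=O is not a carbonyl).
  CO: –C(=O)– with carbon on both sides → ketone.
  CH(CH2OH): pendant –CH2OH on an sp³ backbone C → alcohol.
  CH(COOH): pendant –COOH: carbonyl C bonded to C and –OH → carboxylic acid.
  COOH: –COOH: carbonyl C bonded to –OH and C → carboxylic acid (the –OH is not a separate alcohol).
Carboxylic acid appears at: CH(COOH), CH(COOH), CH(COOH), COOH → 4.

4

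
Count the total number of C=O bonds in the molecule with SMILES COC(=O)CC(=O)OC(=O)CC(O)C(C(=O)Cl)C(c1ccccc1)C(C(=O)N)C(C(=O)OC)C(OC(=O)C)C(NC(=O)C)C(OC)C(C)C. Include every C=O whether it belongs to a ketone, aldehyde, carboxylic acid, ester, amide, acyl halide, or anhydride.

CH3OOC: ester, 1 C=O (running total 1).
CH2CO-O-COCH2: anhydride, 2 C=O (running total 3).
CH(COCl): acyl halide, 1 C=O (running total 4).
CH(CONH2): amide, 1 C=O (running total 5).
CH(COOCH3): ester, 1 C=O (running total 6).
CH(OCOCH3): ester, 1 C=O (running total 7).
CH(NHCOCH3): amide, 1 C=O (running total 8).

8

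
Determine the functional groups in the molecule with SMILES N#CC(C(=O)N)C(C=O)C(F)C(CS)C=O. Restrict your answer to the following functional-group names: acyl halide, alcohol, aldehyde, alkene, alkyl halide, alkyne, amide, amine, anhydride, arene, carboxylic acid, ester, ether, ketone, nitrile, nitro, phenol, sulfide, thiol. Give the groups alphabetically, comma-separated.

N≡C–: carbon triple-bonded to nitrogen → nitrile.
pendant –CONH2: carbonyl C bonded to C and N → amide.
pendant –CHO: carbonyl C bonded to C and H → aldehyde.
halogen on an sp³ carbon → alkyl halide.
pendant –CH2SH → thiol.
terminal –CHO: carbonyl C bonded to H and C → aldehyde.

aldehyde, alkyl halide, amide, nitrile, thiol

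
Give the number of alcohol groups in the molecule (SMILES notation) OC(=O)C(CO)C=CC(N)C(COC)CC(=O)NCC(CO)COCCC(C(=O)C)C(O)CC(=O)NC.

–COOH: carbonyl C bonded to –OH and C → carboxylic acid (the –OH is not a separate alcohol).
pendant –CH2OH on an sp³ backbone C → alcohol.
C=C double bond → alkene.
–NH2 on an sp³ carbon with no adjacent C=O → amine.
pendant –CH2OCH3: C–O–C linkage → ether.
–C(=O)–N– linkage → amide (the N is not an amine).
pendant –CH2OH on an sp³ backbone C → alcohol.
C–O–C with sp³ carbons on both sides and no adjacent C=O → ether.
pendant –COCH3: carbonyl C bonded to two carbons → ketone.
–OH on an sp³ carbon → alcohol (secondary).
–C(=O)NHCH3: carbonyl C bonded to C and to N → amide (the N is not an amine).
Alcohol appears at: CH(CH2OH), CH(CH2OH), CH(OH) → 3.

3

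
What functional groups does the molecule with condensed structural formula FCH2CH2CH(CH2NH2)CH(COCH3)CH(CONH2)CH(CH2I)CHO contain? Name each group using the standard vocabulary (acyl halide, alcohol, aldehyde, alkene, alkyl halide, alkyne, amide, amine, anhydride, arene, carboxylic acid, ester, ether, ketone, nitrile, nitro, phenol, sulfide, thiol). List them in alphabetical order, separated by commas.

aldehyde, alkyl halide, amide, amine, ketone

halogen on an sp³ carbon → alkyl halide.
pendant –CH2NH2: N on sp³ C, no adjacent C=O → amine.
pendant –COCH3: carbonyl C bonded to two carbons → ketone.
pendant –CONH2: carbonyl C bonded to C and N → amide.
pendant –CH2X: halogen on sp³ carbon → alkyl halide.
terminal –CHO: carbonyl C bonded to H and C → aldehyde.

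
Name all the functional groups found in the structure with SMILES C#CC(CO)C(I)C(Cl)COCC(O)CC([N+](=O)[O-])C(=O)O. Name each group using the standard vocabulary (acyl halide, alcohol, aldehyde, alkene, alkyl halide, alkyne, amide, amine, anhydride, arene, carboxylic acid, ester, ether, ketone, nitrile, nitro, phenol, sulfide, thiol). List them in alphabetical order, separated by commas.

alcohol, alkyl halide, alkyne, carboxylic acid, ether, nitro

Reading the structure from left to right:
  HC≡C: C≡C triple bond → alkyne.
  CH(CH2OH): pendant –CH2OH on an sp³ backbone C → alcohol.
  CH(I): halogen on an sp³ carbon → alkyl halide.
  CH(Cl): halogen on an sp³ carbon → alkyl halide.
  CH2OCH2: C–O–C with sp³ carbons on both sides and no adjacent C=O → ether.
  CH(OH): –OH on an sp³ carbon → alcohol (secondary).
  CH(NO2): –NO2 on an sp³ carbon → nitro (the N=O is not a carbonyl).
  COOH: –COOH: carbonyl C bonded to –OH and C → carboxylic acid (the –OH is not a separate alcohol).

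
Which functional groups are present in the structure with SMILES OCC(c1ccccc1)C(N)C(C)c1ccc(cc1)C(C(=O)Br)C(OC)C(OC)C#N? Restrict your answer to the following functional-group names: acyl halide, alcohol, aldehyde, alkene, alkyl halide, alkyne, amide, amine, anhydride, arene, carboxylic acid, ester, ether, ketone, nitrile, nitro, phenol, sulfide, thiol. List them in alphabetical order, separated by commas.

Working along the chain:
  HOCH2: HO– on an sp³ carbon → alcohol.
  CH(C6H5): pendant –C6H5: benzene ring → arene.
  CH(NH2): –NH2 on an sp³ carbon with no adjacent C=O → amine.
  C6H4: para-disubstituted benzene ring → arene.
  CH(COBr): pendant –C(=O)X: carbonyl C bonded to C and halogen → acyl halide.
  CH(OCH3): pendant –OCH3: C–O–C with sp³ C, no adjacent C=O → ether.
  CH(OCH3): pendant –OCH3: C–O–C with sp³ C, no adjacent C=O → ether.
  CN: –C≡N: carbon triple-bonded to nitrogen → nitrile.

acyl halide, alcohol, amine, arene, ether, nitrile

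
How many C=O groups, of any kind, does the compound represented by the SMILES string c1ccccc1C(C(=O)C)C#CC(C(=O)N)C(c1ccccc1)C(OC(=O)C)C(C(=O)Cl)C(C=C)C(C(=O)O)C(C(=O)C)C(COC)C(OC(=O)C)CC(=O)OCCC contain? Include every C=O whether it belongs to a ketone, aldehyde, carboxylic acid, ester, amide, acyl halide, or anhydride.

CH(COCH3): ketone, 1 C=O (running total 1).
CH(CONH2): amide, 1 C=O (running total 2).
CH(OCOCH3): ester, 1 C=O (running total 3).
CH(COCl): acyl halide, 1 C=O (running total 4).
CH(COOH): carboxylic acid, 1 C=O (running total 5).
CH(COCH3): ketone, 1 C=O (running total 6).
CH(OCOCH3): ester, 1 C=O (running total 7).
CH2COOCH2: ester, 1 C=O (running total 8).

8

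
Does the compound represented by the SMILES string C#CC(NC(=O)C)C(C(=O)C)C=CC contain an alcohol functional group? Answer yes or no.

no

Taking each segment in turn:
  HC≡C: C≡C triple bond → alkyne.
  CH(NHCOCH3): pendant –NHC(=O)CH3: N bonded to a carbonyl → amide (not amine).
  CH(COCH3): pendant –COCH3: carbonyl C bonded to two carbons → ketone.
  CH=CH: C=C double bond → alkene.
The groups actually present are: alkene, alkyne, amide, ketone.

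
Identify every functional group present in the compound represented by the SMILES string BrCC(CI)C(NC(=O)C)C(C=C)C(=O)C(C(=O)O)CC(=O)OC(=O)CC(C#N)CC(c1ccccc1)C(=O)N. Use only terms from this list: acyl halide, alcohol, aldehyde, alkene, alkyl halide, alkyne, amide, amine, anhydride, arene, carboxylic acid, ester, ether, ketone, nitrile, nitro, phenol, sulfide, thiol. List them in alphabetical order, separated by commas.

Reading the structure from left to right:
  BrCH2: halogen on an sp³ carbon → alkyl halide.
  CH(CH2I): pendant –CH2X: halogen on sp³ carbon → alkyl halide.
  CH(NHCOCH3): pendant –NHC(=O)CH3: N bonded to a carbonyl → amide (not amine).
  CH(CH=CH2): pendant –CH=CH2: C=C double bond → alkene.
  CO: –C(=O)– with carbon on both sides → ketone.
  CH(COOH): pendant –COOH: carbonyl C bonded to C and –OH → carboxylic acid.
  CH2CO-O-COCH2: two acyl groups sharing one oxygen, –C(=O)–O–C(=O)– → anhydride.
  CH(CN): pendant –C≡N: nitrile.
  CH(C6H5): pendant –C6H5: benzene ring → arene.
  CONH2: –C(=O)NH2: carbonyl C bonded to C and to N → amide (the N is not a separate amine).

alkene, alkyl halide, amide, anhydride, arene, carboxylic acid, ketone, nitrile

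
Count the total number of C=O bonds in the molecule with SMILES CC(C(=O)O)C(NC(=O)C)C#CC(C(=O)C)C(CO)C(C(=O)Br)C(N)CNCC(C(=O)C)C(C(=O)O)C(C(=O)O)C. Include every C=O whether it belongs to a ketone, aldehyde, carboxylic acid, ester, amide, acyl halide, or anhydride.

CH(COOH): carboxylic acid, 1 C=O (running total 1).
CH(NHCOCH3): amide, 1 C=O (running total 2).
CH(COCH3): ketone, 1 C=O (running total 3).
CH(COBr): acyl halide, 1 C=O (running total 4).
CH(COCH3): ketone, 1 C=O (running total 5).
CH(COOH): carboxylic acid, 1 C=O (running total 6).
CH(COOH): carboxylic acid, 1 C=O (running total 7).

7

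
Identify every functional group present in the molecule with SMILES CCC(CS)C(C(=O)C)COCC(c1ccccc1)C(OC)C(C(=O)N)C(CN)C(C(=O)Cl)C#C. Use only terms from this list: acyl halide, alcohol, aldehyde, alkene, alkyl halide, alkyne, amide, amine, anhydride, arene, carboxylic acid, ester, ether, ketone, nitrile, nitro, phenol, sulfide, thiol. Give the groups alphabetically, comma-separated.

Working along the chain:
  CH(CH2SH): pendant –CH2SH → thiol.
  CH(COCH3): pendant –COCH3: carbonyl C bonded to two carbons → ketone.
  CH2OCH2: C–O–C with sp³ carbons on both sides and no adjacent C=O → ether.
  CH(C6H5): pendant –C6H5: benzene ring → arene.
  CH(OCH3): pendant –OCH3: C–O–C with sp³ C, no adjacent C=O → ether.
  CH(CONH2): pendant –CONH2: carbonyl C bonded to C and N → amide.
  CH(CH2NH2): pendant –CH2NH2: N on sp³ C, no adjacent C=O → amine.
  CH(COCl): pendant –C(=O)X: carbonyl C bonded to C and halogen → acyl halide.
  C≡CH: C≡C triple bond → alkyne.

acyl halide, alkyne, amide, amine, arene, ether, ketone, thiol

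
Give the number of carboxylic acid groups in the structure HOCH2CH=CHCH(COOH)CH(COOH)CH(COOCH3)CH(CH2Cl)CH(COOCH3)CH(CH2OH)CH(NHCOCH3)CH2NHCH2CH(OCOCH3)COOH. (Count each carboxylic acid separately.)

3

HO– on an sp³ carbon → alcohol.
C=C double bond → alkene.
pendant –COOH: carbonyl C bonded to C and –OH → carboxylic acid.
pendant –COOH: carbonyl C bonded to C and –OH → carboxylic acid.
pendant –COOCH3: carbonyl C bonded to C and –OCH3 → ester.
pendant –CH2X: halogen on sp³ carbon → alkyl halide.
pendant –COOCH3: carbonyl C bonded to C and –OCH3 → ester.
pendant –CH2OH on an sp³ backbone C → alcohol.
pendant –NHC(=O)CH3: N bonded to a carbonyl → amide (not amine).
C–N–C with sp³ carbons and no adjacent C=O → amine (secondary).
pendant –OC(=O)CH3: an acyloxy group → ester.
–COOH: carbonyl C bonded to –OH and C → carboxylic acid (the –OH is not a separate alcohol).
Carboxylic acid appears at: CH(COOH), CH(COOH), COOH → 3.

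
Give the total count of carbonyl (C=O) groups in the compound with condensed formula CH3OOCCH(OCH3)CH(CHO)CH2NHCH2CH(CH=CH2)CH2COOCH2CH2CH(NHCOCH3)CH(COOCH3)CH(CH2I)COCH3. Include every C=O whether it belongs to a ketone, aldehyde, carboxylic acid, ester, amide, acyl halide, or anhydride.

6

CH3OOC: ester, 1 C=O (running total 1).
CH(CHO): aldehyde, 1 C=O (running total 2).
CH2COOCH2: ester, 1 C=O (running total 3).
CH(NHCOCH3): amide, 1 C=O (running total 4).
CH(COOCH3): ester, 1 C=O (running total 5).
CO: ketone, 1 C=O (running total 6).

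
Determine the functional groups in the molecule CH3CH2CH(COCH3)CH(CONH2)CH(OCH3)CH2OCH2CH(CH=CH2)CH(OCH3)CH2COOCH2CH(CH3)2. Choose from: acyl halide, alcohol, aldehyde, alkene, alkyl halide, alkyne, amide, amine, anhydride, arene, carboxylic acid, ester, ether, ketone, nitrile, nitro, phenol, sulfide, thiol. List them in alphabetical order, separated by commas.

alkene, amide, ester, ether, ketone

pendant –COCH3: carbonyl C bonded to two carbons → ketone.
pendant –CONH2: carbonyl C bonded to C and N → amide.
pendant –OCH3: C–O–C with sp³ C, no adjacent C=O → ether.
C–O–C with sp³ carbons on both sides and no adjacent C=O → ether.
pendant –CH=CH2: C=C double bond → alkene.
pendant –OCH3: C–O–C with sp³ C, no adjacent C=O → ether.
–C(=O)–O–C with C on the carbonyl side → ester.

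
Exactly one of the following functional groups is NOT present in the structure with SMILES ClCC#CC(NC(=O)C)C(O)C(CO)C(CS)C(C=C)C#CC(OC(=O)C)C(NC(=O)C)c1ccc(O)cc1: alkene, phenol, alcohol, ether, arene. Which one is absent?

ether

arene: present (C6H4OH — –OH attached directly to an aromatic ring → phenol (not alcohol); the ring itself is an arene).
phenol: present (C6H4OH — –OH attached directly to an aromatic ring → phenol (not alcohol); the ring itself is an arene).
alkene: present (CH(CH=CH2) — pendant –CH=CH2: C=C double bond → alkene).
alcohol: present (CH(OH) — –OH on an sp³ carbon → alcohol (secondary)).
ether: absent. In CH(OCOCH3), the C–O–C oxygen is adjacent to a C=O, so it belongs to an ester, not an ether.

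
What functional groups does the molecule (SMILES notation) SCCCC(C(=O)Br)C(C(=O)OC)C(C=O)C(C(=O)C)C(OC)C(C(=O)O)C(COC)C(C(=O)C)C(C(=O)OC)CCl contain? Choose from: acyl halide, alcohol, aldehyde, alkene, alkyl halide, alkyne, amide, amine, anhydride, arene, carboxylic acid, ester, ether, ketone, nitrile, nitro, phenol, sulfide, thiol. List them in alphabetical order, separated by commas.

acyl halide, aldehyde, alkyl halide, carboxylic acid, ester, ether, ketone, thiol

Taking each segment in turn:
  HSCH2: –SH on an sp³ carbon → thiol.
  CH(COBr): pendant –C(=O)X: carbonyl C bonded to C and halogen → acyl halide.
  CH(COOCH3): pendant –COOCH3: carbonyl C bonded to C and –OCH3 → ester.
  CH(CHO): pendant –CHO: carbonyl C bonded to C and H → aldehyde.
  CH(COCH3): pendant –COCH3: carbonyl C bonded to two carbons → ketone.
  CH(OCH3): pendant –OCH3: C–O–C with sp³ C, no adjacent C=O → ether.
  CH(COOH): pendant –COOH: carbonyl C bonded to C and –OH → carboxylic acid.
  CH(CH2OCH3): pendant –CH2OCH3: C–O–C linkage → ether.
  CH(COCH3): pendant –COCH3: carbonyl C bonded to two carbons → ketone.
  CH(COOCH3): pendant –COOCH3: carbonyl C bonded to C and –OCH3 → ester.
  CH2Cl: halogen on an sp³ carbon → alkyl halide.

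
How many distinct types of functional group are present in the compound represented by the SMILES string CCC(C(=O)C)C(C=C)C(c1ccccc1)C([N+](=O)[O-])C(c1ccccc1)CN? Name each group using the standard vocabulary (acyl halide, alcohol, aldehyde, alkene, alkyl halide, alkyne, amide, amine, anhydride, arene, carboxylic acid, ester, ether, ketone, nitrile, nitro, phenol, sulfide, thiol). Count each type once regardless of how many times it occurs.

Taking each segment in turn:
  CH(COCH3): pendant –COCH3: carbonyl C bonded to two carbons → ketone.
  CH(CH=CH2): pendant –CH=CH2: C=C double bond → alkene.
  CH(C6H5): pendant –C6H5: benzene ring → arene.
  CH(NO2): –NO2 on an sp³ carbon → nitro (the N=O is not a carbonyl).
  CH(C6H5): pendant –C6H5: benzene ring → arene.
  CH2NH2: –NH2 on an sp³ carbon with no adjacent C=O → amine.
Distinct types present: alkene, amine, arene, ketone, nitro.

5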